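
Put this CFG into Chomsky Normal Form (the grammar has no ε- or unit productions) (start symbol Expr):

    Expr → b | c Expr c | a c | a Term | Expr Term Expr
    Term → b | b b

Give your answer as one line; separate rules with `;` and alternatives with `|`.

Introduce a nonterminal for each terminal appearing in a rule of length ≥ 2: X1 → c, X2 → a, X3 → b.
Binarize each right-hand side of length ≥ 3 by chaining fresh nonterminals (Y1, Y2, …): affected rules were Expr → X1 Expr X1; Expr → Expr Term Expr.

Expr → b | X1 Y1 | X2 X1 | X2 Term | Expr Y2; Term → b | X3 X3; X1 → c; X2 → a; X3 → b; Y1 → Expr X1; Y2 → Term Expr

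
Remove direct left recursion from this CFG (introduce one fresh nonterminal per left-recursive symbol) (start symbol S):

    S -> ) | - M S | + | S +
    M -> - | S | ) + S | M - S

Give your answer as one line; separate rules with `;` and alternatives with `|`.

Left recursion appears on S, M.
For S: α = {+}, β = {), - M S, +}. Rewrite as S → β S' and S' → α S' | ε.
For M: α = {- S}, β = {-, S, ) + S}. Rewrite as M → β M' and M' → α M' | ε.

S -> ) S' | - M S S' | + S'; M -> - M' | S M' | ) + S M'; S' -> + S' | epsilon; M' -> - S M' | epsilon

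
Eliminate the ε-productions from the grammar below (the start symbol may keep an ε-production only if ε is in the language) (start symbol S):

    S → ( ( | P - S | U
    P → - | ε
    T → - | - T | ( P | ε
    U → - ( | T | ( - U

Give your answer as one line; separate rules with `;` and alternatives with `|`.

S → ( ( | P - S | P - | - S | - | U | ε; P → -; T → - | - T | ( P | (; U → - ( | T | ( - U | ( -

Nullable nonterminals: {P, S, T, U}.
ε ∈ L(G) since S is nullable, so keep S → ε.
Add the nullable-subset variants: S → P - S gives P - S | P - | - S | -. T → ( P gives ( P | (. U → ( - U gives ( - U | ( -.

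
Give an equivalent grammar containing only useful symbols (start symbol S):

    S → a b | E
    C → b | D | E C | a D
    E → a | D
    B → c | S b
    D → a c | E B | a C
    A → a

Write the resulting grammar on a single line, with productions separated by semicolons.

S → a b | E; C → b | D | E C | a D; E → a | D; B → c | S b; D → a c | E B | a C

Generating nonterminals: {A, B, C, D, E, S}.
Reachable from S after that: {B, C, D, E, S}.
Removed useless symbols: {A} and every production mentioning them.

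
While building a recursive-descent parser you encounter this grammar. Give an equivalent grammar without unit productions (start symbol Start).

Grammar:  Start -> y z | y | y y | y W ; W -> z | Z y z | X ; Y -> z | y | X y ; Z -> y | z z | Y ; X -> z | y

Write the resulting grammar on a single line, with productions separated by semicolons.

Start -> y z | y | y y | y W; W -> z | y | Z y z; Y -> z | y | X y; Z -> y | z z | z | X y; X -> z | y

Unit pairs: W ⇒* {X}; Z ⇒* {Y}.
For every A with A ⇒* B via unit rules, add B's non-unit alternatives to A; then delete every rule of the form X → Y.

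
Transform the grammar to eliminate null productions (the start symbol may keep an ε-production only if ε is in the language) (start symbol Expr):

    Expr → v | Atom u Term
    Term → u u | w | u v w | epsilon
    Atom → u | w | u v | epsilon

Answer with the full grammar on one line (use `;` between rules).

Expr → v | Atom u Term | Atom u | u Term | u; Term → u u | w | u v w; Atom → u | w | u v

The nullable symbols are {Atom, Term}.
ε ∉ L(G), so no ε-production is kept.
Add the nullable-subset variants: Expr → Atom u Term gives Atom u Term | Atom u | u Term | u.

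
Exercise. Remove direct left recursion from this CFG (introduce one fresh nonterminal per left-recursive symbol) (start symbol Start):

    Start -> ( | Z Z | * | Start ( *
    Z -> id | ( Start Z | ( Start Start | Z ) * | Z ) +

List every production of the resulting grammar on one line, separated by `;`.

Left recursion appears on Start, Z.
For Start: α = {( *}, β = {(, Z Z, *}. Rewrite as Start → β Start1 and Start1 → α Start1 | ε.
For Z: α = {) *, ) +}, β = {id, ( Start Z, ( Start Start}. Rewrite as Z → β Z1 and Z1 → α Z1 | ε.

Start -> ( Start1 | Z Z Start1 | * Start1; Z -> id Z1 | ( Start Z Z1 | ( Start Start Z1; Start1 -> ( * Start1 | ε; Z1 -> ) * Z1 | ) + Z1 | ε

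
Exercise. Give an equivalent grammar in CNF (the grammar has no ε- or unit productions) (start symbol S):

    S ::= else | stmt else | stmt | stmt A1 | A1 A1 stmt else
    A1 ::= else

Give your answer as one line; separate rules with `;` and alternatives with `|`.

Introduce a nonterminal for each terminal appearing in a rule of length ≥ 2: X1 → stmt, X2 → else.
Binarize each right-hand side of length ≥ 3 by chaining fresh nonterminals (Y1, Y2, …): affected rules were S → A1 A1 X1 X2.

S ::= else | X1 X2 | stmt | X1 A1 | A1 Y1; A1 ::= else; X1 ::= stmt; X2 ::= else; Y1 ::= A1 Y2; Y2 ::= X1 X2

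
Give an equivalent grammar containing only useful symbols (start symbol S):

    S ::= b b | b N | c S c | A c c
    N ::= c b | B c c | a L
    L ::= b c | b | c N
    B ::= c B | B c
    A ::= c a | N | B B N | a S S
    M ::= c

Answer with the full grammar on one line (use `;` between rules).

Generating nonterminals: {A, L, M, N, S}.
Reachable from S after that: {A, L, N, S}.
Removed useless symbols: {B, M} and every production mentioning them.

S ::= b b | b N | c S c | A c c; N ::= c b | a L; L ::= b c | b | c N; A ::= c a | N | a S S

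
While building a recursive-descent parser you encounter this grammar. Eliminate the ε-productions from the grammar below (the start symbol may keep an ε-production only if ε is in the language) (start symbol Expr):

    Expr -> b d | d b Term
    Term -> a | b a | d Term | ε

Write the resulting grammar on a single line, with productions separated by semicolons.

Expr -> b d | d b Term | d b; Term -> a | b a | d Term | d

Nullable set = {Term}.
ε ∉ L(G), so no ε-production is kept.
Expand every rule over subsets of its nullable positions: Expr → d b Term gives d b Term | d b. Term → d Term gives d Term | d.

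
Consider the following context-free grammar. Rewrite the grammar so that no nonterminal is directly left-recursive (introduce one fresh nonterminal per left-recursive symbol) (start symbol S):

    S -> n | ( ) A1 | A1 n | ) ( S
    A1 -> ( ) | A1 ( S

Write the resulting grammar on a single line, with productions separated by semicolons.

S -> n | ( ) A1 | A1 n | ) ( S; A1 -> ( ) A1'; A1' -> ( S A1' | ε

A1 is directly left-recursive.
For A1: α = {( S}, β = {( )}. Rewrite as A1 → β A1' and A1' → α A1' | ε.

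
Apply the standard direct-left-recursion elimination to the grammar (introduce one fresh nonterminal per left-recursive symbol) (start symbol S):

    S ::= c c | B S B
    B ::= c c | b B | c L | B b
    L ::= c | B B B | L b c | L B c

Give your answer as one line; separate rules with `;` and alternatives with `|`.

B, L are directly left-recursive.
For B: α = {b}, β = {c c, b B, c L}. Rewrite as B → β B' and B' → α B' | ε.
For L: α = {b c, B c}, β = {c, B B B}. Rewrite as L → β L' and L' → α L' | ε.

S ::= c c | B S B; B ::= c c B' | b B B' | c L B'; L ::= c L' | B B B L'; B' ::= b B' | ε; L' ::= b c L' | B c L' | ε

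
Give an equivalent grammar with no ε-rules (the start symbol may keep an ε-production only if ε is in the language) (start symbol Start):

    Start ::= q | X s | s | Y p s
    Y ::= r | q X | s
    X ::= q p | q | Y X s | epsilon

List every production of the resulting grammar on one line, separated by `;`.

The nullable symbols are {X}.
ε ∉ L(G), so no ε-production is kept.
Expand every rule over subsets of its nullable positions: Start → X s gives X s | s. Y → q X gives q X | q. X → Y X s gives Y X s | Y s.

Start ::= q | X s | s | Y p s; Y ::= r | q X | q | s; X ::= q p | q | Y X s | Y s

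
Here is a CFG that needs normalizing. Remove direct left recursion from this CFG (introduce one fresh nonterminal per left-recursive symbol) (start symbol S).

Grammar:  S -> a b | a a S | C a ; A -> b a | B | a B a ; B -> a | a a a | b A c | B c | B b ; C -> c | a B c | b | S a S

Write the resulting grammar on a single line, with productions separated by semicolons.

S -> a b | a a S | C a; A -> b a | B | a B a; B -> a B' | a a a B' | b A c B'; C -> c | a B c | b | S a S; B' -> c B' | b B' | ε

Directly left-recursive nonterminal: B.
For B: α = {c, b}, β = {a, a a a, b A c}. Rewrite as B → β B' and B' → α B' | ε.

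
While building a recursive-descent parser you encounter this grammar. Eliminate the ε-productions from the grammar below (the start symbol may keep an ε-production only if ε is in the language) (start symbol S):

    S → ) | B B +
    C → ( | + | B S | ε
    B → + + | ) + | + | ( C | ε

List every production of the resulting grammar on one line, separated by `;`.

S → ) | B B + | B + | +; C → ( | + | B S | S; B → + + | ) + | + | ( C | (

Nullable set = {B, C}.
ε ∉ L(G), so no ε-production is kept.
For each production, add variants omitting each subset of nullable occurrences: S → B B + gives B B + | B + | +. C → B S gives B S | S. B → ( C gives ( C | (.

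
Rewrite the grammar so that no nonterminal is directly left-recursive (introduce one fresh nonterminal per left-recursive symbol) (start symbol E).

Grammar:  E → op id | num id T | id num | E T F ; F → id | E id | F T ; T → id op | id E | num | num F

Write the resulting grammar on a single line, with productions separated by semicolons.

Directly left-recursive nonterminals: E, F.
For E: α = {T F}, β = {op id, num id T, id num}. Rewrite as E → β E' and E' → α E' | ε.
For F: α = {T}, β = {id, E id}. Rewrite as F → β F' and F' → α F' | ε.

E → op id E' | num id T E' | id num E'; F → id F' | E id F'; T → id op | id E | num | num F; E' → T F E' | ε; F' → T F' | ε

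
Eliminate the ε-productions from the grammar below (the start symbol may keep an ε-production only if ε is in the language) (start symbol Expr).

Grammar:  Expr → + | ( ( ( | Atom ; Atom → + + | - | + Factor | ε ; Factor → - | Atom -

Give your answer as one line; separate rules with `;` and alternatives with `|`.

Expr → + | ( ( ( | Atom | ε; Atom → + + | - | + Factor; Factor → - | Atom -

Nullable nonterminals: {Atom, Expr}.
ε ∈ L(G) since Expr is nullable, so keep Expr → ε.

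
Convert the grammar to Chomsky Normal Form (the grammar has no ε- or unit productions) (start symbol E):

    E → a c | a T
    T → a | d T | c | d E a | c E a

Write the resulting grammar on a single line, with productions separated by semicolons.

Introduce a nonterminal for each terminal appearing in a rule of length ≥ 2: X1 → a, X2 → c, X3 → d.
Binarize each right-hand side of length ≥ 3 by chaining fresh nonterminals (Y1, Y2, …): affected rules were T → X3 E X1; T → X2 E X1.

E → X1 X2 | X1 T; T → a | X3 T | c | X3 Y1 | X2 Y2; X1 → a; X2 → c; X3 → d; Y1 → E X1; Y2 → E X1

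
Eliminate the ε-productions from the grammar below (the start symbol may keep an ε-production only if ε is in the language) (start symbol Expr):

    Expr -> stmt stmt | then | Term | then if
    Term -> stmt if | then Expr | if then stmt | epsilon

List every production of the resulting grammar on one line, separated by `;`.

Nullable set = {Expr, Term}.
ε ∈ L(G) since Expr is nullable, so keep Expr → ε.
Add the nullable-subset variants: Term → then Expr gives then Expr | then.

Expr -> stmt stmt | then | Term | then if | epsilon; Term -> stmt if | then Expr | then | if then stmt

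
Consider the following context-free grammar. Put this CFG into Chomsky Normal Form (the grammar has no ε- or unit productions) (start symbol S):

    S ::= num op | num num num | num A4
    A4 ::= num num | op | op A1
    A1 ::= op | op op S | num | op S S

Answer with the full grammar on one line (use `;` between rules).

S ::= X1 X2 | X1 Y1 | X1 A4; A4 ::= X1 X1 | op | X2 A1; A1 ::= op | X2 Y2 | num | X2 Y3; X1 ::= num; X2 ::= op; Y1 ::= X1 X1; Y2 ::= X2 S; Y3 ::= S S

Introduce a nonterminal for each terminal appearing in a rule of length ≥ 2: X1 → num, X2 → op.
Binarize each right-hand side of length ≥ 3 by chaining fresh nonterminals (Y1, Y2, …): affected rules were S → X1 X1 X1; A1 → X2 X2 S; A1 → X2 S S.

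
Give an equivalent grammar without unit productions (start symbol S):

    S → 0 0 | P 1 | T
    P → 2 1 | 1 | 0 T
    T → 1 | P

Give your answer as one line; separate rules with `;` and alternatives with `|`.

Unit pairs: S ⇒* {P, T}; T ⇒* {P}.
For every A with A ⇒* B via unit rules, add B's non-unit alternatives to A; then delete every rule of the form X → Y.

S → 0 0 | P 1 | 2 1 | 1 | 0 T; P → 2 1 | 1 | 0 T; T → 2 1 | 1 | 0 T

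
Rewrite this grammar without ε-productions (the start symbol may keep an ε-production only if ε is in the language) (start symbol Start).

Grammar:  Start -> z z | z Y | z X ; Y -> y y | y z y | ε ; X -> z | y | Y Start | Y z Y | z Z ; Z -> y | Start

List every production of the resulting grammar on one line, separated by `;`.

Nullable nonterminals: {Y}.
ε ∉ L(G), so no ε-production is kept.
For each production, add variants omitting each subset of nullable occurrences: Start → z Y gives z Y | z. X → Y Start gives Y Start | Start. X → Y z Y gives Y z Y | Y z | z Y.

Start -> z z | z Y | z | z X; Y -> y y | y z y; X -> z | y | Y Start | Start | Y z Y | Y z | z Y | z Z; Z -> y | Start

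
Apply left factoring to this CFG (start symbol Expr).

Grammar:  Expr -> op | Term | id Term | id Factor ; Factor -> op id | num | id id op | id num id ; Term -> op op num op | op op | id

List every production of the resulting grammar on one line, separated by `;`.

Expr has alternatives sharing prefix 'id': factor to Expr → id Expr1 with Expr1 → Term | Factor.
Factor has alternatives sharing prefix 'id': factor to Factor → id Factor1 with Factor1 → id op | num id.
Term has alternatives sharing prefix 'op op': factor to Term → op op Term1 with Term1 → num op | ε.

Expr -> op | Term | id Expr1; Factor -> op id | num | id Factor1; Term -> id | op op Term1; Expr1 -> Term | Factor; Factor1 -> id op | num id; Term1 -> num op | ε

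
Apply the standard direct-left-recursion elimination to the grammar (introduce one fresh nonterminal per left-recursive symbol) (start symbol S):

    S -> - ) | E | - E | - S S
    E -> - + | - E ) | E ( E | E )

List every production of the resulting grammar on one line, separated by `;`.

S -> - ) | E | - E | - S S; E -> - + E' | - E ) E'; E' -> ( E E' | ) E' | ε

E is directly left-recursive.
For E: α = {( E, )}, β = {- +, - E )}. Rewrite as E → β E' and E' → α E' | ε.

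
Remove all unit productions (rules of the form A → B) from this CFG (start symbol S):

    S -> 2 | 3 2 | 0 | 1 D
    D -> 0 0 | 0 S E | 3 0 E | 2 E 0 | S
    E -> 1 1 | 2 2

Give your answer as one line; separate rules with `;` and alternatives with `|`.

Unit pairs: D ⇒* {S}.
For each unit pair (A, B), copy every non-unit production of B to A, then drop all unit productions.

S -> 2 | 3 2 | 0 | 1 D; D -> 2 | 3 2 | 0 | 1 D | 0 0 | 0 S E | 3 0 E | 2 E 0; E -> 1 1 | 2 2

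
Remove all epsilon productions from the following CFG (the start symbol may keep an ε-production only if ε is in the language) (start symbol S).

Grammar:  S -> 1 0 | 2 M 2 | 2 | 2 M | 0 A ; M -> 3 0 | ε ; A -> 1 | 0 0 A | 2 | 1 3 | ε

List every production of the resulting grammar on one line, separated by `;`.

S -> 1 0 | 2 M 2 | 2 2 | 2 | 2 M | 0 A | 0; M -> 3 0; A -> 1 | 0 0 A | 0 0 | 2 | 1 3

Nullable set = {A, M}.
ε ∉ L(G), so no ε-production is kept.
For each production, add variants omitting each subset of nullable occurrences: S → 2 M 2 gives 2 M 2 | 2 2. S → 0 A gives 0 A | 0. A → 0 0 A gives 0 0 A | 0 0.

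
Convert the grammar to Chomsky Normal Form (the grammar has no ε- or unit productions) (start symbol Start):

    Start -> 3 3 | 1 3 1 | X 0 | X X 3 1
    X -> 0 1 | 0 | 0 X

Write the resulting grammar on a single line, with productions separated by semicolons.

Introduce a nonterminal for each terminal appearing in a rule of length ≥ 2: X1 → 3, X2 → 1, X3 → 0.
Binarize each right-hand side of length ≥ 3 by chaining fresh nonterminals (Y1, Y2, …): affected rules were Start → X2 X1 X2; Start → X X X1 X2.

Start -> X1 X1 | X2 Y1 | X X3 | X Y2; X -> X3 X2 | 0 | X3 X; X1 -> 3; X2 -> 1; X3 -> 0; Y1 -> X1 X2; Y2 -> X Y3; Y3 -> X1 X2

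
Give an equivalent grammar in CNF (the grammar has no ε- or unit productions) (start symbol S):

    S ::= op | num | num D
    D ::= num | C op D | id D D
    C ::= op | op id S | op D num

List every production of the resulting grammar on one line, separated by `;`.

Introduce a nonterminal for each terminal appearing in a rule of length ≥ 2: X1 → num, X2 → op, X3 → id.
Binarize each right-hand side of length ≥ 3 by chaining fresh nonterminals (Y1, Y2, …): affected rules were D → C X2 D; D → X3 D D; C → X2 X3 S; C → X2 D X1.

S ::= op | num | X1 D; D ::= num | C Y1 | X3 Y2; C ::= op | X2 Y3 | X2 Y4; X1 ::= num; X2 ::= op; X3 ::= id; Y1 ::= X2 D; Y2 ::= D D; Y3 ::= X3 S; Y4 ::= D X1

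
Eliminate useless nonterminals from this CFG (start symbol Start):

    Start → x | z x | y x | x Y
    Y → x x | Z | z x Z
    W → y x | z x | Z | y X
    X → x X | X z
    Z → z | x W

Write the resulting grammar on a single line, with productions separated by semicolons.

Start → x | z x | y x | x Y; Y → x x | Z | z x Z; W → y x | z x | Z; Z → z | x W

Generating nonterminals: {Start, W, Y, Z}.
Reachable from Start after that: {Start, W, Y, Z}.
Removed useless symbols: {X} and every production mentioning them.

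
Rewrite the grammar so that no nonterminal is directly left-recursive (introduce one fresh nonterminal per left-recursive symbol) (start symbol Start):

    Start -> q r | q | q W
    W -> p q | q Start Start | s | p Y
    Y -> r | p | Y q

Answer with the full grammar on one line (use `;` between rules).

Left recursion appears on Y.
For Y: α = {q}, β = {r, p}. Rewrite as Y → β Y1 and Y1 → α Y1 | ε.

Start -> q r | q | q W; W -> p q | q Start Start | s | p Y; Y -> r Y1 | p Y1; Y1 -> q Y1 | eps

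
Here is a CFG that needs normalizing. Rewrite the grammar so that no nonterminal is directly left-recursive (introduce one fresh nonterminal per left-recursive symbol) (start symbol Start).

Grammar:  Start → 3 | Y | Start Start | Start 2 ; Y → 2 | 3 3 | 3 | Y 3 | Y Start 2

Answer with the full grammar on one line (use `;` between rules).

Start → 3 Start1 | Y Start1; Y → 2 Y1 | 3 3 Y1 | 3 Y1; Start1 → Start Start1 | 2 Start1 | epsilon; Y1 → 3 Y1 | Start 2 Y1 | epsilon

Left recursion appears on Start, Y.
For Start: α = {Start, 2}, β = {3, Y}. Rewrite as Start → β Start1 and Start1 → α Start1 | ε.
For Y: α = {3, Start 2}, β = {2, 3 3, 3}. Rewrite as Y → β Y1 and Y1 → α Y1 | ε.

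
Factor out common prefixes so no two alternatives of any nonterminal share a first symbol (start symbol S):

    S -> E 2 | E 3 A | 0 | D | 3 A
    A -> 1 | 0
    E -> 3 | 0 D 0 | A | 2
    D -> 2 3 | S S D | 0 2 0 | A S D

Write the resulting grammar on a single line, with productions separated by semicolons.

S has alternatives sharing prefix 'E': factor to S → E S' with S' → 2 | 3 A.

S -> 0 | D | 3 A | E S'; A -> 1 | 0; E -> 3 | 0 D 0 | A | 2; D -> 2 3 | S S D | 0 2 0 | A S D; S' -> 2 | 3 A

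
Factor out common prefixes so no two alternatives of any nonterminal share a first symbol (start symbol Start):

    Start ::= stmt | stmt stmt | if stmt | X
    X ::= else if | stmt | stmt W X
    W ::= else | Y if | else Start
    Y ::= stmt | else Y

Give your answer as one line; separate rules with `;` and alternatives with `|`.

Start ::= if stmt | X | stmt Start1; X ::= else if | stmt X1; W ::= Y if | else W1; Y ::= stmt | else Y; Start1 ::= ε | stmt; X1 ::= ε | W X; W1 ::= ε | Start

Start has alternatives sharing prefix 'stmt': factor to Start → stmt Start1 with Start1 → ε | stmt.
X has alternatives sharing prefix 'stmt': factor to X → stmt X1 with X1 → ε | W X.
W has alternatives sharing prefix 'else': factor to W → else W1 with W1 → ε | Start.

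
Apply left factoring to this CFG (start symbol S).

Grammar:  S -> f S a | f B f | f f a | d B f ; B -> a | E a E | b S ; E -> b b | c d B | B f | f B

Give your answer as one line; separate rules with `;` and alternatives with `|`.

S has alternatives sharing prefix 'f': factor to S → f S' with S' → S a | B f | f a.

S -> d B f | f S'; B -> a | E a E | b S; E -> b b | c d B | B f | f B; S' -> S a | B f | f a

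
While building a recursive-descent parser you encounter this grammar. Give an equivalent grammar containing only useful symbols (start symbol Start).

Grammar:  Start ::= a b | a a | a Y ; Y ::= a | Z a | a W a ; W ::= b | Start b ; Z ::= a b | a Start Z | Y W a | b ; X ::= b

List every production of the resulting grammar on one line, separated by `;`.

Start ::= a b | a a | a Y; Y ::= a | Z a | a W a; W ::= b | Start b; Z ::= a b | a Start Z | Y W a | b

Generating nonterminals: {Start, W, X, Y, Z}.
Reachable from Start after that: {Start, W, Y, Z}.
Removed useless symbols: {X} and every production mentioning them.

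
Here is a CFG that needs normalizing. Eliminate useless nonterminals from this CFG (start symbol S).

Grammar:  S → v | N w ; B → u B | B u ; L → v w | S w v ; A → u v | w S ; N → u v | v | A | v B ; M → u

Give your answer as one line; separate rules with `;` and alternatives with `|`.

S → v | N w; A → u v | w S; N → u v | v | A

Generating nonterminals: {A, L, M, N, S}.
Reachable from S after that: {A, N, S}.
Removed useless symbols: {B, L, M} and every production mentioning them.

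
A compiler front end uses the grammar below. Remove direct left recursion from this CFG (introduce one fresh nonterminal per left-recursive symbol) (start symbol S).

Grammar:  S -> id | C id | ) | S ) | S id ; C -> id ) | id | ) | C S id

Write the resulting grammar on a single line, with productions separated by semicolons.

S -> id S' | C id S' | ) S'; C -> id ) C' | id C' | ) C'; S' -> ) S' | id S' | ε; C' -> S id C' | ε

Directly left-recursive nonterminals: S, C.
For S: α = {), id}, β = {id, C id, )}. Rewrite as S → β S' and S' → α S' | ε.
For C: α = {S id}, β = {id ), id, )}. Rewrite as C → β C' and C' → α C' | ε.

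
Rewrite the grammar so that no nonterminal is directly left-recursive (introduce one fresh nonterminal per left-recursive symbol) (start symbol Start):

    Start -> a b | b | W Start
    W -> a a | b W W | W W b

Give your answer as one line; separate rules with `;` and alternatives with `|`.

Left recursion appears on W.
For W: α = {W b}, β = {a a, b W W}. Rewrite as W → β W1 and W1 → α W1 | ε.

Start -> a b | b | W Start; W -> a a W1 | b W W W1; W1 -> W b W1 | ε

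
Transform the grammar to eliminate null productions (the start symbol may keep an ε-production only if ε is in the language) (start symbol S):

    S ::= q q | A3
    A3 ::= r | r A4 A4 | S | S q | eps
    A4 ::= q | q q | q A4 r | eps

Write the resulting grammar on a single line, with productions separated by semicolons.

Nullable nonterminals: {A3, A4, S}.
ε ∈ L(G) since S is nullable, so keep S → ε.
For each production, add variants omitting each subset of nullable occurrences: A3 → r A4 A4 gives r A4 A4 | r A4. A3 → S q gives S q | q. A4 → q A4 r gives q A4 r | q r.

S ::= q q | A3 | eps; A3 ::= r | r A4 A4 | r A4 | S | S q | q; A4 ::= q | q q | q A4 r | q r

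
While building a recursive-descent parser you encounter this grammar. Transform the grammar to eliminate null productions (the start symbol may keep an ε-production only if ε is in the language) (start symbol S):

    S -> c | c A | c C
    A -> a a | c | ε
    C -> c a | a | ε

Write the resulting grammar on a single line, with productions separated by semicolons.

The nullable symbols are {A, C}.
ε ∉ L(G), so no ε-production is kept.

S -> c | c A | c C; A -> a a | c; C -> c a | a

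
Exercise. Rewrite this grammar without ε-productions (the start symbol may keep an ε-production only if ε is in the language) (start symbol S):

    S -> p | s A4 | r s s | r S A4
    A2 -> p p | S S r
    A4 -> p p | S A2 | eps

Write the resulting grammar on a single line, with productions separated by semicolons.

S -> p | s A4 | s | r s s | r S A4 | r S; A2 -> p p | S S r; A4 -> p p | S A2

Nullable nonterminals: {A4}.
ε ∉ L(G), so no ε-production is kept.
For each production, add variants omitting each subset of nullable occurrences: S → s A4 gives s A4 | s. S → r S A4 gives r S A4 | r S.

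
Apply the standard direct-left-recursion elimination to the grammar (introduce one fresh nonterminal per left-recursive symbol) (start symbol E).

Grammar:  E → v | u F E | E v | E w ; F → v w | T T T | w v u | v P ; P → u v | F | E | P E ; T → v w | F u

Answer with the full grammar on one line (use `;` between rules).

E, P are directly left-recursive.
For E: α = {v, w}, β = {v, u F E}. Rewrite as E → β E' and E' → α E' | ε.
For P: α = {E}, β = {u v, F, E}. Rewrite as P → β P' and P' → α P' | ε.

E → v E' | u F E E'; F → v w | T T T | w v u | v P; P → u v P' | F P' | E P'; T → v w | F u; E' → v E' | w E' | ε; P' → E P' | ε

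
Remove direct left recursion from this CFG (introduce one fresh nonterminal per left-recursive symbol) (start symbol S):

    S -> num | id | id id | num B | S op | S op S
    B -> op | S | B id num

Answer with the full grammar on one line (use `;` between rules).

Left recursion appears on S, B.
For S: α = {op, op S}, β = {num, id, id id, num B}. Rewrite as S → β S' and S' → α S' | ε.
For B: α = {id num}, β = {op, S}. Rewrite as B → β B' and B' → α B' | ε.

S -> num S' | id S' | id id S' | num B S'; B -> op B' | S B'; S' -> op S' | op S S' | eps; B' -> id num B' | eps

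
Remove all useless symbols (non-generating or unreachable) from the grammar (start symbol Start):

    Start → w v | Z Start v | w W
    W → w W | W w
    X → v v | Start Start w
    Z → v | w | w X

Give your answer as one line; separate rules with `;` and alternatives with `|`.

Start → w v | Z Start v; X → v v | Start Start w; Z → v | w | w X

Generating nonterminals: {Start, X, Z}.
Reachable from Start after that: {Start, X, Z}.
Removed useless symbols: {W} and every production mentioning them.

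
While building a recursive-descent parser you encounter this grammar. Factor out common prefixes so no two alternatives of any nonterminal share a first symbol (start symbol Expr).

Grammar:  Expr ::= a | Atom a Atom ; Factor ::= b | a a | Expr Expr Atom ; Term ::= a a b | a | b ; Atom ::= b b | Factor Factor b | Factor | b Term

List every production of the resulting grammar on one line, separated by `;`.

Term has alternatives sharing prefix 'a': factor to Term → a Term1 with Term1 → a b | ε.
Atom has alternatives sharing prefix 'b': factor to Atom → b Atom1 with Atom1 → b | Term.
Atom has alternatives sharing prefix 'Factor': factor to Atom → Factor Atom2 with Atom2 → Factor b | ε.

Expr ::= a | Atom a Atom; Factor ::= b | a a | Expr Expr Atom; Term ::= b | a Term1; Atom ::= b Atom1 | Factor Atom2; Term1 ::= a b | ε; Atom1 ::= b | Term; Atom2 ::= Factor b | ε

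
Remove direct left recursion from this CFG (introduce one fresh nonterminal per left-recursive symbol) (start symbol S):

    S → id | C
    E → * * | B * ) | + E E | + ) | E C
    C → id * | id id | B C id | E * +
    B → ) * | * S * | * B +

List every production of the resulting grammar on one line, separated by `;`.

Directly left-recursive nonterminal: E.
For E: α = {C}, β = {* *, B * ), + E E, + )}. Rewrite as E → β E' and E' → α E' | ε.

S → id | C; E → * * E' | B * ) E' | + E E E' | + ) E'; C → id * | id id | B C id | E * +; B → ) * | * S * | * B +; E' → C E' | ε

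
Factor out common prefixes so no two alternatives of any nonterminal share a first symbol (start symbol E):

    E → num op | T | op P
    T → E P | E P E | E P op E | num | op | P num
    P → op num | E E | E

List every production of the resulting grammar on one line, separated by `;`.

T has alternatives sharing prefix 'E P': factor to T → E P T' with T' → ε | E | op E.
P has alternatives sharing prefix 'E': factor to P → E P' with P' → E | ε.

E → num op | T | op P; T → num | op | P num | E P T'; P → op num | E P'; T' → eps | E | op E; P' → E | eps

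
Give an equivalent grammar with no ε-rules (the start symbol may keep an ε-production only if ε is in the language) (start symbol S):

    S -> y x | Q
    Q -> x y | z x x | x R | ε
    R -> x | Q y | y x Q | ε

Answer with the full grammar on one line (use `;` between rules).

Nullable set = {Q, R, S}.
ε ∈ L(G) since S is nullable, so keep S → ε.
For each production, add variants omitting each subset of nullable occurrences: Q → x R gives x R | x. R → Q y gives Q y | y. R → y x Q gives y x Q | y x.

S -> y x | Q | ε; Q -> x y | z x x | x R | x; R -> x | Q y | y | y x Q | y x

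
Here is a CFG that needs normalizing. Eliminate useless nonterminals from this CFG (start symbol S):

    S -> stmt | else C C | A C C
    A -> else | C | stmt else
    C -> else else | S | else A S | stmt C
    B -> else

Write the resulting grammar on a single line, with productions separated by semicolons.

Generating nonterminals: {A, B, C, S}.
Reachable from S after that: {A, C, S}.
Removed useless symbols: {B} and every production mentioning them.

S -> stmt | else C C | A C C; A -> else | C | stmt else; C -> else else | S | else A S | stmt C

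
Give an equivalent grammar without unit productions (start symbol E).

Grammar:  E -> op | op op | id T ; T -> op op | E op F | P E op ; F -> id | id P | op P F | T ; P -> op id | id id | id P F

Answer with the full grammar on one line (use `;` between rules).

Unit pairs: F ⇒* {T}.
For each unit pair (A, B), copy every non-unit production of B to A, then drop all unit productions.

E -> op | op op | id T; T -> op op | E op F | P E op; F -> id | id P | op P F | op op | E op F | P E op; P -> op id | id id | id P F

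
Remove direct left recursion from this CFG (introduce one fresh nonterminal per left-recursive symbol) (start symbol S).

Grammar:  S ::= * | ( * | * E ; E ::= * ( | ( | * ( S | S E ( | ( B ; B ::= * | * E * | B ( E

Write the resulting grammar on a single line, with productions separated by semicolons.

S ::= * | ( * | * E; E ::= * ( | ( | * ( S | S E ( | ( B; B ::= * B' | * E * B'; B' ::= ( E B' | ε

B is directly left-recursive.
For B: α = {( E}, β = {*, * E *}. Rewrite as B → β B' and B' → α B' | ε.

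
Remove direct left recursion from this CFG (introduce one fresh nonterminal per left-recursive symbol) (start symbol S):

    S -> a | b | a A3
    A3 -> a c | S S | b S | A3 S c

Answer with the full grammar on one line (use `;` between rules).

Directly left-recursive nonterminal: A3.
For A3: α = {S c}, β = {a c, S S, b S}. Rewrite as A3 → β A3' and A3' → α A3' | ε.

S -> a | b | a A3; A3 -> a c A3' | S S A3' | b S A3'; A3' -> S c A3' | ε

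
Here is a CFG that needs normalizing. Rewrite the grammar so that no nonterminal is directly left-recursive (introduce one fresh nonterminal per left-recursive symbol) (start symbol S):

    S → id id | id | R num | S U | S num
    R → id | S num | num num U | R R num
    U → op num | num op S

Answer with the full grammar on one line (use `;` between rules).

S → id id S' | id S' | R num S'; R → id R' | S num R' | num num U R'; U → op num | num op S; S' → U S' | num S' | ε; R' → R num R' | ε

Left recursion appears on S, R.
For S: α = {U, num}, β = {id id, id, R num}. Rewrite as S → β S' and S' → α S' | ε.
For R: α = {R num}, β = {id, S num, num num U}. Rewrite as R → β R' and R' → α R' | ε.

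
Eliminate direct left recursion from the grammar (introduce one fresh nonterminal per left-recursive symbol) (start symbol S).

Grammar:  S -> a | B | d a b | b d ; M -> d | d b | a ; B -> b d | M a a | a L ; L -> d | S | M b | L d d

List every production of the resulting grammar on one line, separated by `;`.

Left recursion appears on L.
For L: α = {d d}, β = {d, S, M b}. Rewrite as L → β L' and L' → α L' | ε.

S -> a | B | d a b | b d; M -> d | d b | a; B -> b d | M a a | a L; L -> d L' | S L' | M b L'; L' -> d d L' | ε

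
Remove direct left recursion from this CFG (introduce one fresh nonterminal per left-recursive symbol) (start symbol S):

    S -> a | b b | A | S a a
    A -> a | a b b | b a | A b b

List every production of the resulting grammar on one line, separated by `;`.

Left recursion appears on S, A.
For S: α = {a a}, β = {a, b b, A}. Rewrite as S → β S' and S' → α S' | ε.
For A: α = {b b}, β = {a, a b b, b a}. Rewrite as A → β A' and A' → α A' | ε.

S -> a S' | b b S' | A S'; A -> a A' | a b b A' | b a A'; S' -> a a S' | eps; A' -> b b A' | eps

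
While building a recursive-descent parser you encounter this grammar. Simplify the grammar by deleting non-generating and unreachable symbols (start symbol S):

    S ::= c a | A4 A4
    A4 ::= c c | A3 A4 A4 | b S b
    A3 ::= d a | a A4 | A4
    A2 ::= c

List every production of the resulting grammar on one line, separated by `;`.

S ::= c a | A4 A4; A4 ::= c c | A3 A4 A4 | b S b; A3 ::= d a | a A4 | A4

Generating nonterminals: {A2, A3, A4, S}.
Reachable from S after that: {A3, A4, S}.
Removed useless symbols: {A2} and every production mentioning them.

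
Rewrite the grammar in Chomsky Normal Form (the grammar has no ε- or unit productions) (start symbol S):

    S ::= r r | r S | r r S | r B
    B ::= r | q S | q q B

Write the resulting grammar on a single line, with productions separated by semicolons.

Introduce a nonterminal for each terminal appearing in a rule of length ≥ 2: X1 → r, X2 → q.
Binarize each right-hand side of length ≥ 3 by chaining fresh nonterminals (Y1, Y2, …): affected rules were S → X1 X1 S; B → X2 X2 B.

S ::= X1 X1 | X1 S | X1 Y1 | X1 B; B ::= r | X2 S | X2 Y2; X1 ::= r; X2 ::= q; Y1 ::= X1 S; Y2 ::= X2 B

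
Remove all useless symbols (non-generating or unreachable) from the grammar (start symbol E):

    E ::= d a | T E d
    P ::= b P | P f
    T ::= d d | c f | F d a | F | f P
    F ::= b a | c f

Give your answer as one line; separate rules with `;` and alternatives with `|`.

Generating nonterminals: {E, F, T}.
Reachable from E after that: {E, F, T}.
Removed useless symbols: {P} and every production mentioning them.

E ::= d a | T E d; T ::= d d | c f | F d a | F; F ::= b a | c f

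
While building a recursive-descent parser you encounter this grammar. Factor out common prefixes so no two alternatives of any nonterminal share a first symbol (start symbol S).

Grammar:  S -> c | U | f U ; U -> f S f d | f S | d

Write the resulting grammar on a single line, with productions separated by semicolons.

U has alternatives sharing prefix 'f S': factor to U → f S U' with U' → f d | ε.

S -> c | U | f U; U -> d | f S U'; U' -> f d | ε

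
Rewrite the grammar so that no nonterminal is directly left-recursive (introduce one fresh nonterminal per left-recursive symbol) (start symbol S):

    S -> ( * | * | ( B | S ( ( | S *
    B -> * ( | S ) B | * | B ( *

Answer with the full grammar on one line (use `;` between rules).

S -> ( * S' | * S' | ( B S'; B -> * ( B' | S ) B B' | * B'; S' -> ( ( S' | * S' | ε; B' -> ( * B' | ε

Left recursion appears on S, B.
For S: α = {( (, *}, β = {( *, *, ( B}. Rewrite as S → β S' and S' → α S' | ε.
For B: α = {( *}, β = {* (, S ) B, *}. Rewrite as B → β B' and B' → α B' | ε.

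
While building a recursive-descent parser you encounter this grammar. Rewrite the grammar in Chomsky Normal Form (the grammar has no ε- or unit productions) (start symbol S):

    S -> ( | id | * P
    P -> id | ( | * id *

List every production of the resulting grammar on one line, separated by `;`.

S -> ( | id | X1 P; P -> id | ( | X1 Y1; X1 -> *; X2 -> id; Y1 -> X2 X1

Introduce a nonterminal for each terminal appearing in a rule of length ≥ 2: X1 → *, X2 → id.
Binarize each right-hand side of length ≥ 3 by chaining fresh nonterminals (Y1, Y2, …): affected rules were P → X1 X2 X1.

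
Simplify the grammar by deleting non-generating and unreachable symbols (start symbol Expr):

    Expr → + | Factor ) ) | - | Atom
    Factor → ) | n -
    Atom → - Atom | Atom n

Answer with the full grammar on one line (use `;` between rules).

Expr → + | Factor ) ) | -; Factor → ) | n -

Generating nonterminals: {Expr, Factor}.
Reachable from Expr after that: {Expr, Factor}.
Removed useless symbols: {Atom} and every production mentioning them.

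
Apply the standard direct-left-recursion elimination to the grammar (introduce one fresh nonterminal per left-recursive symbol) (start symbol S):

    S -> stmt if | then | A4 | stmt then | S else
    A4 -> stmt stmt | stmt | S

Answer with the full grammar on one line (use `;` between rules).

Directly left-recursive nonterminal: S.
For S: α = {else}, β = {stmt if, then, A4, stmt then}. Rewrite as S → β S' and S' → α S' | ε.

S -> stmt if S' | then S' | A4 S' | stmt then S'; A4 -> stmt stmt | stmt | S; S' -> else S' | ε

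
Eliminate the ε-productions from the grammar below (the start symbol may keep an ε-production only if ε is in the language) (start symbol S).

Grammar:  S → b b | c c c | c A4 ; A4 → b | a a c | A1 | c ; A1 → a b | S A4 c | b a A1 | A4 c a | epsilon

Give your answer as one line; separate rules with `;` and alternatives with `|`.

S → b b | c c c | c A4 | c; A4 → b | a a c | A1 | c; A1 → a b | S A4 c | S c | b a A1 | b a | A4 c a | c a

The nullable symbols are {A1, A4}.
ε ∉ L(G), so no ε-production is kept.
For each production, add variants omitting each subset of nullable occurrences: S → c A4 gives c A4 | c. A1 → S A4 c gives S A4 c | S c. A1 → b a A1 gives b a A1 | b a. A1 → A4 c a gives A4 c a | c a.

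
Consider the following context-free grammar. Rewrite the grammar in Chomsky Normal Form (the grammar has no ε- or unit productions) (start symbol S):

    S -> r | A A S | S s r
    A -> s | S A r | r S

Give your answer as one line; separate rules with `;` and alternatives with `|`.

S -> r | A Y1 | S Y2; A -> s | S Y3 | X2 S; X1 -> s; X2 -> r; Y1 -> A S; Y2 -> X1 X2; Y3 -> A X2

Introduce a nonterminal for each terminal appearing in a rule of length ≥ 2: X1 → s, X2 → r.
Binarize each right-hand side of length ≥ 3 by chaining fresh nonterminals (Y1, Y2, …): affected rules were S → A A S; S → S X1 X2; A → S A X2.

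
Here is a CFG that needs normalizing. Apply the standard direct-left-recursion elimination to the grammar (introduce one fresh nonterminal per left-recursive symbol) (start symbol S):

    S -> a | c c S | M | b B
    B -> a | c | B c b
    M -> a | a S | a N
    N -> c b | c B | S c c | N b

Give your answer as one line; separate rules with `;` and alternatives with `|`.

Left recursion appears on B, N.
For B: α = {c b}, β = {a, c}. Rewrite as B → β B' and B' → α B' | ε.
For N: α = {b}, β = {c b, c B, S c c}. Rewrite as N → β N' and N' → α N' | ε.

S -> a | c c S | M | b B; B -> a B' | c B'; M -> a | a S | a N; N -> c b N' | c B N' | S c c N'; B' -> c b B' | epsilon; N' -> b N' | epsilon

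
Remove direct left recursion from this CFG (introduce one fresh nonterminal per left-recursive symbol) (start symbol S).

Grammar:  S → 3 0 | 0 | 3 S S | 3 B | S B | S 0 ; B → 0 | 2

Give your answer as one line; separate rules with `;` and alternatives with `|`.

S is directly left-recursive.
For S: α = {B, 0}, β = {3 0, 0, 3 S S, 3 B}. Rewrite as S → β S' and S' → α S' | ε.

S → 3 0 S' | 0 S' | 3 S S S' | 3 B S'; B → 0 | 2; S' → B S' | 0 S' | ε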